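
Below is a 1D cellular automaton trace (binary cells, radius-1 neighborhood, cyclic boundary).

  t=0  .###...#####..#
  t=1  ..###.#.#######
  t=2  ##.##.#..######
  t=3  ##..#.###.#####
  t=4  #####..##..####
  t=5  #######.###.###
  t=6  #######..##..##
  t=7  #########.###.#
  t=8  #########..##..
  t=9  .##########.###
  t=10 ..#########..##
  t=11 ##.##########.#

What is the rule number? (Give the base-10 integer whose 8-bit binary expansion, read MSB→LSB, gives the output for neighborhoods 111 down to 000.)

214

  [7] ### => #  t=0,i=2
  [6] ##. => #  t=0,i=3
  [5] #.# => .  t=0,i=0
  [4] #.. => #  t=0,i=4
  [3] .## => .  t=0,i=1
  [2] .#. => #  t=0,i=14
  [1] ..# => #  t=0,i=6
  [0] ... => .  t=0,i=5
  bits 11010110 = 214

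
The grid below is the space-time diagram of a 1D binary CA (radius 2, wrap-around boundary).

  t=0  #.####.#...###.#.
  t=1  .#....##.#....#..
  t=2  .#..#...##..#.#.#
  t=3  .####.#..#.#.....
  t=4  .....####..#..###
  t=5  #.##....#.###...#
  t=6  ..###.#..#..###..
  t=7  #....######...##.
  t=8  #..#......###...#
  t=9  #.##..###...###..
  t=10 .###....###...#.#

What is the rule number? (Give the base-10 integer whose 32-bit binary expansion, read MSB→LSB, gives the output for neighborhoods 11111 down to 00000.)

  nb #####: next=.  (t=7,i=7, bit31=0)
  nb ####.: next=.  (t=0,i=4, bit30=0)
  nb ###.#: next=.  (t=0,i=5, bit29=0)
  nb ###..: next=#  (t=4,i=8, bit28=1)
  nb ##.##: next=.  (t=5,i=1, bit27=0)
  nb ##.#.: next=#  (t=0,i=6, bit26=1)
  nb ##..#: next=.  (t=2,i=10, bit25=0)
  nb ##...: next=#  (t=4,i=0, bit24=1)
  nb #.###: next=.  (t=0,i=2, bit23=0)
  nb #.##.: next=#  (t=5,i=2, bit22=1)
  nb #.#.#: next=.  (t=0,i=0, bit21=0)
  nb #.#..: next=#  (t=0,i=7, bit20=1)
  nb #..##: next=.  (t=4,i=13, bit19=0)
  nb #..#.: next=#  (t=2,i=3, bit18=1)
  nb #...#: next=#  (t=0,i=9, bit17=1)
  nb #....: next=.  (t=1,i=3, bit16=0)
  nb .####: next=.  (t=0,i=3, bit15=0)
  nb .###.: next=.  (t=0,i=12, bit14=0)
  nb .##.#: next=.  (t=1,i=7, bit13=0)
  nb .##..: next=#  (t=2,i=9, bit12=1)
  nb .#.##: next=#  (t=0,i=1, bit11=1)
  nb .#.#.: next=.  (t=0,i=16, bit10=0)
  nb .#..#: next=#  (t=2,i=2, bit9=1)
  nb .#...: next=.  (t=0,i=8, bit8=0)
  nb ..###: next=.  (t=0,i=11, bit7=0)
  nb ..##.: next=.  (t=1,i=6, bit6=0)
  nb ..#.#: next=.  (t=2,i=12, bit5=0)
  nb ..#..: next=#  (t=1,i=1, bit4=1)
  nb ...##: next=.  (t=0,i=10, bit3=0)
  nb ...#.: next=.  (t=1,i=0, bit2=0)
  nb ....#: next=#  (t=1,i=4, bit1=1)
  nb .....: next=#  (t=3,i=14, bit0=1)
  bits 00010101010101100001101000010011 = 357964307

357964307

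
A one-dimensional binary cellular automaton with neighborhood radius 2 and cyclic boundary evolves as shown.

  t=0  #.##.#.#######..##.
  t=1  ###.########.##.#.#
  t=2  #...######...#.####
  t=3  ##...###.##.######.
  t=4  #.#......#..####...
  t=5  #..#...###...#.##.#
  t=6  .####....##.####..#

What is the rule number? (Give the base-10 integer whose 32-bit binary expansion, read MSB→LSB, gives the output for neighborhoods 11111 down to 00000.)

  nb #####: next=#  (t=0,i=9, bit31=1)
  nb ####.: next=.  (t=0,i=12, bit30=0)
  nb ###.#: next=.  (t=1,i=2, bit29=0)
  nb ###..: next=#  (t=0,i=13, bit28=1)
  nb ##.##: next=.  (t=1,i=3, bit27=0)
  nb ##.#.: next=#  (t=0,i=4, bit26=1)
  nb ##..#: next=#  (t=0,i=14, bit25=1)
  nb ##...: next=#  (t=2,i=1, bit24=1)
  nb #.###: next=#  (t=0,i=7, bit23=1)
  nb #.##.: next=#  (t=0,i=2, bit22=1)
  nb #.#.#: next=#  (t=0,i=0, bit21=1)
  nb #.#..: next=.  (t=4,i=2, bit20=0)
  nb #..##: next=.  (t=0,i=15, bit19=0)
  nb #..#.: next=#  (t=5,i=2, bit18=1)
  nb #...#: next=.  (t=2,i=2, bit17=0)
  nb #....: next=.  (t=4,i=4, bit16=0)
  nb .####: next=#  (t=0,i=8, bit15=1)
  nb .###.: next=.  (t=3,i=6, bit14=0)
  nb .##.#: next=.  (t=0,i=3, bit13=0)
  nb .##..: next=.  (t=3,i=1, bit12=0)
  nb .#.##: next=#  (t=0,i=1, bit11=1)
  nb .#.#.: next=.  (t=4,i=1, bit10=0)
  nb .#..#: next=.  (t=4,i=10, bit9=0)
  nb .#...: next=#  (t=4,i=3, bit8=1)
  nb ..###: next=.  (t=2,i=4, bit7=0)
  nb ..##.: next=#  (t=0,i=16, bit6=1)
  nb ..#.#: next=#  (t=2,i=13, bit5=1)
  nb ..#..: next=#  (t=4,i=9, bit4=1)
  nb ...##: next=.  (t=2,i=3, bit3=0)
  nb ...#.: next=#  (t=2,i=12, bit2=1)
  nb ....#: next=#  (t=4,i=7, bit1=1)
  nb .....: next=.  (t=4,i=5, bit0=0)
  bits 10010111111001001000100101110110 = 2548337014

2548337014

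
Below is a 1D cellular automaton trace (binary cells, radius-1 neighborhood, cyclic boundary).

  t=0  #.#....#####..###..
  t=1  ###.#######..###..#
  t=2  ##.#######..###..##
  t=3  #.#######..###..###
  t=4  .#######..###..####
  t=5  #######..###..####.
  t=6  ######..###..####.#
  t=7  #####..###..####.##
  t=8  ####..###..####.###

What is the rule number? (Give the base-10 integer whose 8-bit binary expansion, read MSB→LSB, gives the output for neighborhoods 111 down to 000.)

175

  ### -> #   bit 7 = 1  t=0,i=8
  ##. -> .   bit 6 = 0  t=0,i=11
  #.# -> #   bit 5 = 1  t=0,i=1
  #.. -> .   bit 4 = 0  t=0,i=3
  .## -> #   bit 3 = 1  t=0,i=7
  .#. -> #   bit 2 = 1  t=0,i=0
  ..# -> #   bit 1 = 1  t=0,i=6
  ... -> #   bit 0 = 1  t=0,i=4
  bits 10101111 = 175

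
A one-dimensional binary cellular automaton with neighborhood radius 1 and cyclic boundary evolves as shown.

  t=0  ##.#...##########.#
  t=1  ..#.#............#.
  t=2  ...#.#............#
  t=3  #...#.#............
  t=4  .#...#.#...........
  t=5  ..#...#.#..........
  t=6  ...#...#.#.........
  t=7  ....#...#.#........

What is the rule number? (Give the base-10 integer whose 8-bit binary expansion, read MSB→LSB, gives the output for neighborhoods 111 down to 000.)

48

  [7] ### => .  t=0,i=0
  [6] ##. => .  t=0,i=1
  [5] #.# => #  t=0,i=2
  [4] #.. => #  t=0,i=4
  [3] .## => .  t=0,i=7
  [2] .#. => .  t=0,i=3
  [1] ..# => .  t=0,i=6
  [0] ... => .  t=0,i=5
  bits 00110000 = 48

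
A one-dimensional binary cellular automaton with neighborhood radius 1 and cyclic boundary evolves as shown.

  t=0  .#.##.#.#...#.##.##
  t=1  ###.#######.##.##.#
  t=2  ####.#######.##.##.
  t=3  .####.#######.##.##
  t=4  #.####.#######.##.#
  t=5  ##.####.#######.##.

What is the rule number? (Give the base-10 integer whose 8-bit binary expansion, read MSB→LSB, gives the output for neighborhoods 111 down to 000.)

245

  nb ###: next=#  (t=1,i=0, bit7=1)
  nb ##.: next=#  (t=0,i=4, bit6=1)
  nb #.#: next=#  (t=0,i=0, bit5=1)
  nb #..: next=#  (t=0,i=9, bit4=1)
  nb .##: next=.  (t=0,i=3, bit3=0)
  nb .#.: next=#  (t=0,i=1, bit2=1)
  nb ..#: next=.  (t=0,i=11, bit1=0)
  nb ...: next=#  (t=0,i=10, bit0=1)
  bits 11110101 = 245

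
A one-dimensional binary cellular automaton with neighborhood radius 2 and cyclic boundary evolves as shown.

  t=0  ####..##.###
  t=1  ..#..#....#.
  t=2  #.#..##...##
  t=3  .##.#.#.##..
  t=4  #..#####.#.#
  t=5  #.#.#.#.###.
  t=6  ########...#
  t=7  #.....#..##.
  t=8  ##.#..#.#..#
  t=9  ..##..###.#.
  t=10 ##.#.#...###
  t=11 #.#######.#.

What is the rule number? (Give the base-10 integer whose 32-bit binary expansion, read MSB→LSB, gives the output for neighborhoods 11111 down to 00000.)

  ##### -> .   bit 31 = 0  t=0,i=0
  ####. -> #   bit 30 = 1  t=0,i=2
  ###.# -> .   bit 29 = 0  t=2,i=0
  ###.. -> .   bit 28 = 0  t=0,i=3
  ##.## -> .   bit 27 = 0  t=0,i=8
  ##.#. -> #   bit 26 = 1  t=2,i=1
  ##..# -> .   bit 25 = 0  t=0,i=4
  ##... -> .   bit 24 = 0  t=2,i=7
  #.### -> .   bit 23 = 0  t=0,i=9
  #.##. -> .   bit 22 = 0  t=3,i=8
  #.#.# -> #   bit 21 = 1  t=3,i=4
  #.#.. -> #   bit 20 = 1  t=2,i=2
  #..## -> #   bit 19 = 1  t=0,i=5
  #..#. -> .   bit 18 = 0  t=1,i=4
  #...# -> #   bit 17 = 1  t=1,i=0
  #.... -> .   bit 16 = 0  t=1,i=7
  .#### -> #   bit 15 = 1  t=0,i=10
  .###. -> .   bit 14 = 0  t=2,i=11
  .##.# -> .   bit 13 = 0  t=0,i=7
  .##.. -> #   bit 12 = 1  t=2,i=6
  .#.## -> #   bit 11 = 1  t=3,i=7
  .#.#. -> #   bit 10 = 1  t=3,i=5
  .#..# -> .   bit 9 = 0  t=1,i=3
  .#... -> #   bit 8 = 1  t=1,i=6
  ..### -> .   bit 7 = 0  t=2,i=10
  ..##. -> .   bit 6 = 0  t=0,i=6
  ..#.# -> #   bit 5 = 1  t=8,i=6
  ..#.. -> #   bit 4 = 1  t=1,i=2
  ...## -> #   bit 3 = 1  t=2,i=9
  ...#. -> .   bit 2 = 0  t=1,i=1
  ....# -> .   bit 1 = 0  t=1,i=8
  ..... -> #   bit 0 = 1  t=7,i=3
  bits 01000100001110101001110100111001 = 1144692025

1144692025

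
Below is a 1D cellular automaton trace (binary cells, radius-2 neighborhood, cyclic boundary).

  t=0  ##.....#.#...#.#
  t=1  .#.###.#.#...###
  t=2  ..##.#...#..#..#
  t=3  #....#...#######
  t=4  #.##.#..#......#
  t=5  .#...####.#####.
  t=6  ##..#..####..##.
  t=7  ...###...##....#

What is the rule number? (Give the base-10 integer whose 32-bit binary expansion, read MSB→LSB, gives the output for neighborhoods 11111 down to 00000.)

2023033403

  [31] ##### => .  t=3,i=11
  [30] ####. => #  t=3,i=15
  [29] ###.# => #  t=1,i=5
  [28] ###.. => #  t=0,i=1
  [27] ##.## => #  t=4,i=1
  [26] ##.#. => .  t=1,i=0
  [25] ##..# => .  t=5,i=15
  [24] ##... => .  t=0,i=2
  [23] #.### => #  t=0,i=15
  [22] #.##. => .  t=4,i=2
  [21] #.#.# => .  t=1,i=1
  [20] #.#.. => #  t=0,i=9
  [19] #..## => .  t=2,i=1
  [18] #..#. => #  t=2,i=11
  [17] #...# => .  t=0,i=11
  [16] #.... => #  t=0,i=3
  [15] .#### => .  t=3,i=10
  [14] .###. => .  t=0,i=0
  [13] .##.# => .  t=2,i=3
  [12] .##.. => .  t=6,i=1
  [11] .#.## => #  t=0,i=14
  [10] .#.#. => .  t=0,i=8
  [9] .#..# => #  t=2,i=0
  [8] .#... => .  t=0,i=10
  [7] ..### => .  t=1,i=13
  [6] ..##. => .  t=2,i=2
  [5] ..#.# => #  t=0,i=7
  [4] ..#.. => #  t=2,i=9
  [3] ...## => #  t=1,i=12
  [2] ...#. => .  t=0,i=6
  [1] ....# => #  t=0,i=5
  [0] ..... => #  t=0,i=4
  bits 01111000100101010000101000111011 = 2023033403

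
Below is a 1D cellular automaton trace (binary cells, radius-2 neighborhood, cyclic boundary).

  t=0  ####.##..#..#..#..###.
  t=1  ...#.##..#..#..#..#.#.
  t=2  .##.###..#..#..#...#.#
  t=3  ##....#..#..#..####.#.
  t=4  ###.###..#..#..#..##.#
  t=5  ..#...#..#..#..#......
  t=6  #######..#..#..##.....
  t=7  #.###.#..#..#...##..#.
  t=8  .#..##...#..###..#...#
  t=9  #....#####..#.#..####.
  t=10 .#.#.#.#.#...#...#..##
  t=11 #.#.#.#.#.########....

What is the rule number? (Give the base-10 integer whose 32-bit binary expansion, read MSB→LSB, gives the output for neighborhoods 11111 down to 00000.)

  [31] ##### => #  t=6,i=2
  [30] ####. => .  t=0,i=2
  [29] ###.# => #  t=0,i=3
  [28] ###.. => #  t=2,i=6
  [27] ##.## => .  t=0,i=4
  [26] ##.#. => #  t=3,i=19
  [25] ##..# => .  t=0,i=7
  [24] ##... => #  t=3,i=2
  [23] #.### => .  t=0,i=0
  [22] #.##. => #  t=0,i=5
  [21] #.#.# => .  t=2,i=21
  [20] #.#.. => .  t=1,i=20
  [19] #..## => .  t=0,i=17
  [18] #..#. => .  t=0,i=8
  [17] #...# => #  t=2,i=17
  [16] #.... => .  t=1,i=0
  [15] .#### => .  t=0,i=1
  [14] .###. => .  t=0,i=19
  [13] .##.# => .  t=2,i=2
  [12] .##.. => #  t=0,i=6
  [11] .#.## => #  t=1,i=4
  [10] .#.#. => #  t=1,i=19
  [9] .#..# => .  t=0,i=10
  [8] .#... => #  t=1,i=21
  [7] ..### => #  t=0,i=18
  [6] ..##. => .  t=4,i=18
  [5] ..#.# => .  t=1,i=3
  [4] ..#.. => #  t=0,i=9
  [3] ...## => .  t=6,i=21
  [2] ...#. => #  t=1,i=2
  [1] ....# => #  t=1,i=1
  [0] ..... => .  t=5,i=18
  bits 10110101010000100001110110010110 = 3041009046

3041009046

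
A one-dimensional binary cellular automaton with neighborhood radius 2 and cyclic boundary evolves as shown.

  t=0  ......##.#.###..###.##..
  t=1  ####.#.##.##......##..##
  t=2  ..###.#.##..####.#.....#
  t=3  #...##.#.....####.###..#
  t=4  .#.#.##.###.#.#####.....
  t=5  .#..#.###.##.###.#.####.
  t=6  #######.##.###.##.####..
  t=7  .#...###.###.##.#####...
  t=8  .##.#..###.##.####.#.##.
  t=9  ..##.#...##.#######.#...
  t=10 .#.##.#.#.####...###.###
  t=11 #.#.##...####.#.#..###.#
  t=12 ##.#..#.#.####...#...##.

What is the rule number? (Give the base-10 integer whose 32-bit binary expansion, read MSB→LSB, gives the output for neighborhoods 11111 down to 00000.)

  nb #####: next=.  (t=1,i=0, bit31=0)
  nb ####.: next=#  (t=1,i=2, bit30=1)
  nb ###.#: next=#  (t=0,i=18, bit29=1)
  nb ###..: next=.  (t=0,i=13, bit28=0)
  nb ##.##: next=#  (t=0,i=19, bit27=1)
  nb ##.#.: next=#  (t=0,i=8, bit26=1)
  nb ##..#: next=.  (t=0,i=14, bit25=0)
  nb ##...: next=#  (t=0,i=22, bit24=1)
  nb #.###: next=#  (t=0,i=11, bit23=1)
  nb #.##.: next=.  (t=0,i=20, bit22=0)
  nb #.#.#: next=.  (t=0,i=9, bit21=0)
  nb #.#..: next=.  (t=2,i=17, bit20=0)
  nb #..##: next=.  (t=0,i=15, bit19=0)
  nb #..#.: next=#  (t=5,i=0, bit18=1)
  nb #...#: next=.  (t=3,i=2, bit17=0)
  nb #....: next=#  (t=0,i=23, bit16=1)
  nb .####: next=#  (t=1,i=23, bit15=1)
  nb .###.: next=.  (t=0,i=12, bit14=0)
  nb .##.#: next=#  (t=0,i=7, bit13=1)
  nb .##..: next=.  (t=0,i=21, bit12=0)
  nb .#.##: next=#  (t=0,i=10, bit11=1)
  nb .#.#.: next=.  (t=4,i=2, bit10=0)
  nb .#..#: next=#  (t=2,i=0, bit9=1)
  nb .#...: next=#  (t=2,i=18, bit8=1)
  nb ..###: next=.  (t=0,i=16, bit7=0)
  nb ..##.: next=.  (t=0,i=6, bit6=0)
  nb ..#.#: next=#  (t=4,i=1, bit5=1)
  nb ..#..: next=#  (t=2,i=23, bit4=1)
  nb ...##: next=#  (t=0,i=5, bit3=1)
  nb ...#.: next=.  (t=2,i=22, bit2=0)
  nb ....#: next=.  (t=0,i=4, bit1=0)
  nb .....: next=#  (t=0,i=0, bit0=1)
  bits 01101101100001011010101100111001 = 1837476665

1837476665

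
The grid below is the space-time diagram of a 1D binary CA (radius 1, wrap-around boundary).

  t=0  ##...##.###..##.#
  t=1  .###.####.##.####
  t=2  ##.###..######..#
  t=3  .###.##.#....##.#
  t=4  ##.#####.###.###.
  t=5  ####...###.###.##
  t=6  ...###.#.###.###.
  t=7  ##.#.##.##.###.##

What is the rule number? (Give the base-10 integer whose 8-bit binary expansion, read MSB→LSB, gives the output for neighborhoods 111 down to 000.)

121

  nb ###: next=.  (t=0,i=0, bit7=0)
  nb ##.: next=#  (t=0,i=1, bit6=1)
  nb #.#: next=#  (t=0,i=7, bit5=1)
  nb #..: next=#  (t=0,i=2, bit4=1)
  nb .##: next=#  (t=0,i=5, bit3=1)
  nb .#.: next=.  (t=3,i=8, bit2=0)
  nb ..#: next=.  (t=0,i=4, bit1=0)
  nb ...: next=#  (t=0,i=3, bit0=1)
  bits 01111001 = 121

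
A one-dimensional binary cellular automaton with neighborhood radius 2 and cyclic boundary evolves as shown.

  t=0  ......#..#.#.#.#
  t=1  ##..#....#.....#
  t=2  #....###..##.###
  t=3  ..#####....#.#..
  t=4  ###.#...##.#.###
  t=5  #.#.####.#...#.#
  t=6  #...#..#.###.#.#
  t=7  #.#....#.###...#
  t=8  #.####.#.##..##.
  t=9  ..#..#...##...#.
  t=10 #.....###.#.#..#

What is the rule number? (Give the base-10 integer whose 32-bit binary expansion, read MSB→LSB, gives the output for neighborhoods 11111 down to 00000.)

2698211754

  nb #####: next=#  (t=3,i=4, bit31=1)
  nb ####.: next=.  (t=2,i=15, bit30=0)
  nb ###.#: next=#  (t=4,i=2, bit29=1)
  nb ###..: next=.  (t=1,i=1, bit28=0)
  nb ##.##: next=.  (t=2,i=12, bit27=0)
  nb ##.#.: next=.  (t=4,i=3, bit26=0)
  nb ##..#: next=.  (t=1,i=2, bit25=0)
  nb ##...: next=.  (t=2,i=1, bit24=0)
  nb #.###: next=#  (t=2,i=13, bit23=1)
  nb #.##.: next=#  (t=5,i=15, bit22=1)
  nb #.#.#: next=.  (t=0,i=11, bit21=0)
  nb #.#..: next=#  (t=0,i=15, bit20=1)
  nb #..##: next=.  (t=2,i=9, bit19=0)
  nb #..#.: next=.  (t=0,i=8, bit18=0)
  nb #...#: next=#  (t=4,i=6, bit17=1)
  nb #....: next=#  (t=0,i=1, bit16=1)
  nb .####: next=.  (t=2,i=14, bit15=0)
  nb .###.: next=#  (t=1,i=0, bit14=1)
  nb .##.#: next=#  (t=2,i=11, bit13=1)
  nb .##..: next=#  (t=6,i=0, bit12=1)
  nb .#.##: next=.  (t=4,i=12, bit11=0)
  nb .#.#.: next=.  (t=0,i=10, bit10=0)
  nb .#..#: next=.  (t=0,i=7, bit9=0)
  nb .#...: next=#  (t=0,i=0, bit8=1)
  nb ..###: next=#  (t=1,i=15, bit7=1)
  nb ..##.: next=.  (t=2,i=10, bit6=0)
  nb ..#.#: next=#  (t=0,i=9, bit5=1)
  nb ..#..: next=.  (t=0,i=6, bit4=0)
  nb ...##: next=#  (t=1,i=14, bit3=1)
  nb ...#.: next=.  (t=0,i=5, bit2=0)
  nb ....#: next=#  (t=0,i=4, bit1=1)
  nb .....: next=.  (t=0,i=2, bit0=0)
  bits 10100000110100110111000110101010 = 2698211754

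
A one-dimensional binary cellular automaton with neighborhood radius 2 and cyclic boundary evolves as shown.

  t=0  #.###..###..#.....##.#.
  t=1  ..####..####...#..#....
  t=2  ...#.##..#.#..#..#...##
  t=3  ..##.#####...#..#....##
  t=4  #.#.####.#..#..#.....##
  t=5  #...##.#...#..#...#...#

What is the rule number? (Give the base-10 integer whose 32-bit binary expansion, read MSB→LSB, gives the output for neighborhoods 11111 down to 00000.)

  #####|#  b31=1 t=3,i=7
  ####.|.  b30=0 t=1,i=4
  ###.#|#  b29=1 t=4,i=0
  ###..|#  b28=1 t=0,i=4
  ##.##|#  b27=1 t=3,i=4
  ##.#.|.  b26=0 t=0,i=20
  ##..#|#  b25=1 t=0,i=5
  ##...|.  b24=0 t=1,i=12
  #.###|#  b23=1 t=0,i=2
  #.##.|#  b22=1 t=2,i=5
  #.#.#|.  b21=0 t=0,i=0
  #.#..|.  b20=0 t=2,i=11
  #..##|.  b19=0 t=0,i=6
  #..#.|#  b18=1 t=0,i=11
  #...#|.  b17=0 t=1,i=13
  #....|.  b16=0 t=0,i=14
  .####|#  b15=1 t=1,i=3
  .###.|#  b14=1 t=0,i=3
  .##.#|.  b13=0 t=0,i=19
  .##..|#  b12=1 t=2,i=6
  .#.##|.  b11=0 t=0,i=1
  .#.#.|.  b10=0 t=0,i=22
  .#..#|.  b9=0 t=1,i=16
  .#...|.  b8=0 t=0,i=13
  ..###|.  b7=0 t=0,i=7
  ..##.|#  b6=1 t=0,i=18
  ..#.#|#  b5=1 t=2,i=3
  ..#..|.  b4=0 t=0,i=12
  ...##|.  b3=0 t=0,i=17
  ...#.|#  b2=1 t=1,i=14
  ....#|.  b1=0 t=0,i=16
  .....|#  b0=1 t=0,i=15
  bits 10111010110001001101000001100101 = 3133460581

3133460581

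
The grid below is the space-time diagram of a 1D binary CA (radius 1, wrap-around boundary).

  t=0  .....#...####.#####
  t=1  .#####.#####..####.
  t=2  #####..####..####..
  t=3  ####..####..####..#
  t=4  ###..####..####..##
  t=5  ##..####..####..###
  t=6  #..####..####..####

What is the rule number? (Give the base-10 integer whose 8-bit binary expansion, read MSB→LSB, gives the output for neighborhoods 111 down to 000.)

143

  [7] ### => #  t=0,i=10
  [6] ##. => .  t=0,i=12
  [5] #.# => .  t=0,i=13
  [4] #.. => .  t=0,i=0
  [3] .## => #  t=0,i=9
  [2] .#. => #  t=0,i=5
  [1] ..# => #  t=0,i=4
  [0] ... => #  t=0,i=1
  bits 10001111 = 143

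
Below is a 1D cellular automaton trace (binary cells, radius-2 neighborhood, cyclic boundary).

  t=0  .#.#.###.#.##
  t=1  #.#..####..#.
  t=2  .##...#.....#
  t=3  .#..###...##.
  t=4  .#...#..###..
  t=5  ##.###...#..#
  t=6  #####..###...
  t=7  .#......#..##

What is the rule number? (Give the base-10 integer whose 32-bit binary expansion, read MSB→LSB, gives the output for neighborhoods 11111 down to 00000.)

  ##### -> .   bit 31 = 0  t=6,i=2
  ####. -> .   bit 30 = 0  t=1,i=7
  ###.# -> #   bit 29 = 1  t=0,i=7
  ###.. -> .   bit 28 = 0  t=1,i=8
  ##.## -> #   bit 27 = 1  t=5,i=2
  ##.#. -> #   bit 26 = 1  t=0,i=0
  ##..# -> .   bit 25 = 0  t=1,i=9
  ##... -> .   bit 24 = 0  t=2,i=3
  #.### -> #   bit 23 = 1  t=0,i=5
  #.##. -> #   bit 22 = 1  t=0,i=11
  #.#.# -> .   bit 21 = 0  t=0,i=1
  #.#.. -> #   bit 20 = 1  t=1,i=2
  #..## -> .   bit 19 = 0  t=1,i=4
  #..#. -> .   bit 18 = 0  t=1,i=10
  #...# -> #   bit 17 = 1  t=2,i=4
  #.... -> .   bit 16 = 0  t=2,i=8
  .#### -> #   bit 15 = 1  t=1,i=6
  .###. -> #   bit 14 = 1  t=0,i=6
  .##.# -> .   bit 13 = 0  t=0,i=12
  .##.. -> .   bit 12 = 0  t=2,i=2
  .#.## -> .   bit 11 = 0  t=0,i=4
  .#.#. -> #   bit 10 = 1  t=0,i=2
  .#..# -> .   bit 9 = 0  t=1,i=3
  .#... -> .   bit 8 = 0  t=2,i=7
  ..### -> .   bit 7 = 0  t=1,i=5
  ..##. -> #   bit 6 = 1  t=3,i=10
  ..#.# -> .   bit 5 = 0  t=1,i=11
  ..#.. -> #   bit 4 = 1  t=2,i=6
  ...## -> #   bit 3 = 1  t=3,i=9
  ...#. -> #   bit 2 = 1  t=2,i=5
  ....# -> #   bit 1 = 1  t=2,i=10
  ..... -> .   bit 0 = 0  t=2,i=9
  bits 00101100110100101100010001011110 = 752010334

752010334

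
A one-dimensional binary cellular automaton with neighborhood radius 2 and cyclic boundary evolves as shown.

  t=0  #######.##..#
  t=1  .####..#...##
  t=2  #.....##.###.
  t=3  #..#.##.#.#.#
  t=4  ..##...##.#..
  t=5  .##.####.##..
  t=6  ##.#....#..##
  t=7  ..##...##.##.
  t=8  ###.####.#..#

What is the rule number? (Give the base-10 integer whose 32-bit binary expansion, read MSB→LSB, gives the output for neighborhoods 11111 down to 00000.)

  ##### -> #   bit 31 = 1  t=0,i=1
  ####. -> .   bit 30 = 0  t=0,i=5
  ###.# -> .   bit 29 = 0  t=0,i=6
  ###.. -> .   bit 28 = 0  t=1,i=4
  ##.## -> #   bit 27 = 1  t=0,i=7
  ##.#. -> #   bit 26 = 1  t=2,i=12
  ##..# -> .   bit 25 = 0  t=0,i=10
  ##... -> #   bit 24 = 1  t=4,i=4
  #.### -> .   bit 23 = 0  t=1,i=1
  #.##. -> .   bit 22 = 0  t=0,i=8
  #.#.# -> #   bit 21 = 1  t=3,i=8
  #.#.. -> #   bit 20 = 1  t=2,i=0
  #..## -> #   bit 19 = 1  t=0,i=11
  #..#. -> #   bit 18 = 1  t=1,i=6
  #...# -> #   bit 17 = 1  t=1,i=9
  #.... -> .   bit 16 = 0  t=2,i=2
  .#### -> .   bit 15 = 0  t=0,i=0
  .###. -> #   bit 14 = 1  t=2,i=10
  .##.# -> .   bit 13 = 0  t=1,i=12
  .##.. -> .   bit 12 = 0  t=0,i=9
  .#.## -> .   bit 11 = 0  t=3,i=4
  .#.#. -> .   bit 10 = 0  t=3,i=9
  .#..# -> .   bit 9 = 0  t=6,i=9
  .#... -> .   bit 8 = 0  t=1,i=8
  ..### -> #   bit 7 = 1  t=0,i=12
  ..##. -> #   bit 6 = 1  t=1,i=11
  ..#.# -> #   bit 5 = 1  t=3,i=3
  ..#.. -> #   bit 4 = 1  t=1,i=7
  ...## -> #   bit 3 = 1  t=1,i=10
  ...#. -> #   bit 2 = 1  t=6,i=7
  ....# -> .   bit 1 = 0  t=2,i=4
  ..... -> #   bit 0 = 1  t=2,i=3
  bits 10001101001111100100000011111101 = 2369667325

2369667325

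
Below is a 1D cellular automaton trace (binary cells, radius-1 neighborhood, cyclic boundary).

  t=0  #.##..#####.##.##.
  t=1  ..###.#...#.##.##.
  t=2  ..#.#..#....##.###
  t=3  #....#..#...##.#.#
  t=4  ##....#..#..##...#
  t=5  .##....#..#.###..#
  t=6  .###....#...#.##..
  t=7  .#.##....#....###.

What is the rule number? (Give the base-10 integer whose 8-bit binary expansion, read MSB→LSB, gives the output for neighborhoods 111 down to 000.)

88

  nb ###: next=.  (t=0,i=7, bit7=0)
  nb ##.: next=#  (t=0,i=3, bit6=1)
  nb #.#: next=.  (t=0,i=1, bit5=0)
  nb #..: next=#  (t=0,i=4, bit4=1)
  nb .##: next=#  (t=0,i=2, bit3=1)
  nb .#.: next=.  (t=0,i=0, bit2=0)
  nb ..#: next=.  (t=0,i=5, bit1=0)
  nb ...: next=.  (t=1,i=0, bit0=0)
  bits 01011000 = 88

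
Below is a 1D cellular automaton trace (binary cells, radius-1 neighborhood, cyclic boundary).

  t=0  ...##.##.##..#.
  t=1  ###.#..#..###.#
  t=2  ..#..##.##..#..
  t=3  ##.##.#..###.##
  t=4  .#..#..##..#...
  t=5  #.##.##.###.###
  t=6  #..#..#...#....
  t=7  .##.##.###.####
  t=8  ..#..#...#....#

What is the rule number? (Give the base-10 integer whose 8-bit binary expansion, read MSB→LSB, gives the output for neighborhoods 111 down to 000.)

  ### -> .   bit 7 = 0  t=1,i=0
  ##. -> #   bit 6 = 1  t=0,i=4
  #.# -> .   bit 5 = 0  t=0,i=5
  #.. -> #   bit 4 = 1  t=0,i=11
  .## -> .   bit 3 = 0  t=0,i=3
  .#. -> .   bit 2 = 0  t=0,i=13
  ..# -> #   bit 1 = 1  t=0,i=2
  ... -> #   bit 0 = 1  t=0,i=0
  bits 01010011 = 83

83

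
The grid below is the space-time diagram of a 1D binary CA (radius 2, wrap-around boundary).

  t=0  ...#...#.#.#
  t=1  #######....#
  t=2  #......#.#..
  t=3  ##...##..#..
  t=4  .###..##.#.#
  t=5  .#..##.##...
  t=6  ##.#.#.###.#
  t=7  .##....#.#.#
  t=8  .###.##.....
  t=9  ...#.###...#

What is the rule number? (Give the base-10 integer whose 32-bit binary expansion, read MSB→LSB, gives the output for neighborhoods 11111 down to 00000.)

  #####|.  b31=0 t=1,i=1
  ####.|.  b30=0 t=1,i=5
  ###.#|#  b29=1 t=6,i=1
  ###..|.  b28=0 t=1,i=6
  ##.##|.  b27=0 t=5,i=6
  ##.#.|#  b26=1 t=4,i=8
  ##..#|#  b25=1 t=3,i=7
  ##...|#  b24=1 t=1,i=7
  #.###|#  b23=1 t=4,i=1
  #.##.|#  b22=1 t=5,i=7
  #.#.#|.  b21=0 t=0,i=9
  #.#..|#  b20=1 t=0,i=11
  #..##|#  b19=1 t=3,i=11
  #..#.|.  b18=0 t=2,i=11
  #...#|#  b17=1 t=0,i=1
  #....|.  b16=0 t=1,i=8
  .####|#  b15=1 t=1,i=0
  .###.|.  b14=0 t=4,i=2
  .##.#|#  b13=1 t=4,i=7
  .##..|#  b12=1 t=3,i=1
  .#.##|.  b11=0 t=4,i=0
  .#.#.|.  b10=0 t=0,i=8
  .#..#|.  b9=0 t=2,i=10
  .#...|#  b8=1 t=0,i=0
  ..###|.  b7=0 t=1,i=11
  ..##.|.  b6=0 t=3,i=0
  ..#.#|.  b5=0 t=0,i=7
  ..#..|#  b4=1 t=0,i=3
  ...##|.  b3=0 t=1,i=10
  ...#.|#  b2=1 t=0,i=2
  ....#|#  b1=1 t=1,i=9
  .....|.  b0=0 t=2,i=3
  bits 00100111110110101011000100010110 = 668643606

668643606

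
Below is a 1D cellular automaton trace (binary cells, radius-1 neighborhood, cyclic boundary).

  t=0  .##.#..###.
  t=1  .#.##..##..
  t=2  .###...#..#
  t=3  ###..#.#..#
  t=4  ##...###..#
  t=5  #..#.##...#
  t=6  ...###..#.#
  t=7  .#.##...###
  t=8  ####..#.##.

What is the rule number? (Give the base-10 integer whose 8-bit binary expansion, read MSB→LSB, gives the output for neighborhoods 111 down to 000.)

173

  ### -> #   bit 7 = 1  t=0,i=8
  ##. -> .   bit 6 = 0  t=0,i=2
  #.# -> #   bit 5 = 1  t=0,i=3
  #.. -> .   bit 4 = 0  t=0,i=5
  .## -> #   bit 3 = 1  t=0,i=1
  .#. -> #   bit 2 = 1  t=0,i=4
  ..# -> .   bit 1 = 0  t=0,i=0
  ... -> #   bit 0 = 1  t=1,i=10
  bits 10101101 = 173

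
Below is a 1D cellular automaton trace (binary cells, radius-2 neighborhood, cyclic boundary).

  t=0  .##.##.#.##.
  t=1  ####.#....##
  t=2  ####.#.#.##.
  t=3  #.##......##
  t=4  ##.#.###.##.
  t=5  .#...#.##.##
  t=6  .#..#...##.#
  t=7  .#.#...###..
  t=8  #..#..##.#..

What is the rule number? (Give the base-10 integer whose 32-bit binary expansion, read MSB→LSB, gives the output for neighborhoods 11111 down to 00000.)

  [31] ##### => #  t=1,i=0
  [30] ####. => #  t=1,i=2
  [29] ###.# => #  t=1,i=3
  [28] ###.. => #  t=7,i=9
  [27] ##.## => #  t=0,i=3
  [26] ##.#. => .  t=0,i=6
  [25] ##..# => #  t=0,i=11
  [24] ##... => .  t=3,i=4
  [23] #.### => #  t=2,i=0
  [22] #.##. => .  t=0,i=4
  [21] #.#.# => .  t=0,i=7
  [20] #.#.. => #  t=1,i=5
  [19] #..## => #  t=0,i=0
  [18] #..#. => #  t=6,i=3
  [17] #...# => .  t=5,i=3
  [16] #.... => #  t=1,i=7
  [15] .#### => .  t=1,i=11
  [14] .###. => .  t=3,i=11
  [13] .##.# => #  t=0,i=2
  [12] .##.. => #  t=0,i=10
  [11] .#.## => .  t=0,i=8
  [10] .#.#. => .  t=2,i=6
  [9] .#..# => .  t=6,i=2
  [8] .#... => .  t=1,i=6
  [7] ..### => #  t=1,i=10
  [6] ..##. => #  t=0,i=1
  [5] ..#.# => .  t=5,i=5
  [4] ..#.. => .  t=6,i=4
  [3] ...## => #  t=1,i=9
  [2] ...#. => #  t=5,i=4
  [1] ....# => .  t=1,i=8
  [0] ..... => #  t=3,i=6
  bits 11111010100111010011000011001101 = 4204605645

4204605645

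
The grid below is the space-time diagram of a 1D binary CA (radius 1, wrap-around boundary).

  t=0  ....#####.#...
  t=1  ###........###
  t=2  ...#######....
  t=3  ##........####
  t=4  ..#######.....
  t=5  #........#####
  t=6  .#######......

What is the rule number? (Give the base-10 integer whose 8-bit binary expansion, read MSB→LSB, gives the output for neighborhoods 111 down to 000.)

  [7] ### => .  t=0,i=5
  [6] ##. => .  t=0,i=8
  [5] #.# => .  t=0,i=9
  [4] #.. => #  t=0,i=11
  [3] .## => .  t=0,i=4
  [2] .#. => .  t=0,i=10
  [1] ..# => .  t=0,i=3
  [0] ... => #  t=0,i=0
  bits 00010001 = 17

17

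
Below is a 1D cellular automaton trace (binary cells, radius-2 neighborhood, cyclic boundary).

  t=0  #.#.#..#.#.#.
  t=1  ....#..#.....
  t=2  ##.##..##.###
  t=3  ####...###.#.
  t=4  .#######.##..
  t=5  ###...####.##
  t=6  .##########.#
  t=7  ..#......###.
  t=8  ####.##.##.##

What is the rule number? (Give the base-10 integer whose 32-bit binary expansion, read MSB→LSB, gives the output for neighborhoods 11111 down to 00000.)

2102567421

  ##### -> .   bit 31 = 0  t=2,i=12
  ####. -> #   bit 30 = 1  t=2,i=0
  ###.# -> #   bit 29 = 1  t=2,i=1
  ###.. -> #   bit 28 = 1  t=3,i=3
  ##.## -> #   bit 27 = 1  t=2,i=2
  ##.#. -> #   bit 26 = 1  t=3,i=10
  ##..# -> .   bit 25 = 0  t=2,i=5
  ##... -> #   bit 24 = 1  t=3,i=4
  #.### -> .   bit 23 = 0  t=2,i=10
  #.##. -> #   bit 22 = 1  t=2,i=3
  #.#.# -> .   bit 21 = 0  t=0,i=0
  #.#.. -> #   bit 20 = 1  t=0,i=4
  #..## -> .   bit 19 = 0  t=2,i=6
  #..#. -> .   bit 18 = 0  t=0,i=6
  #...# -> #   bit 17 = 1  t=3,i=5
  #.... -> .   bit 16 = 0  t=1,i=9
  .#### -> #   bit 15 = 1  t=2,i=11
  .###. -> .   bit 14 = 0  t=3,i=8
  .##.# -> #   bit 13 = 1  t=2,i=8
  .##.. -> .   bit 12 = 0  t=2,i=4
  .#.## -> .   bit 11 = 0  t=3,i=12
  .#.#. -> .   bit 10 = 0  t=0,i=1
  .#..# -> .   bit 9 = 0  t=0,i=5
  .#... -> #   bit 8 = 1  t=1,i=8
  ..### -> #   bit 7 = 1  t=3,i=7
  ..##. -> #   bit 6 = 1  t=2,i=7
  ..#.# -> #   bit 5 = 1  t=0,i=7
  ..#.. -> #   bit 4 = 1  t=1,i=4
  ...## -> #   bit 3 = 1  t=3,i=6
  ...#. -> #   bit 2 = 1  t=1,i=3
  ....# -> .   bit 1 = 0  t=1,i=2
  ..... -> #   bit 0 = 1  t=1,i=0
  bits 01111101010100101010000111111101 = 2102567421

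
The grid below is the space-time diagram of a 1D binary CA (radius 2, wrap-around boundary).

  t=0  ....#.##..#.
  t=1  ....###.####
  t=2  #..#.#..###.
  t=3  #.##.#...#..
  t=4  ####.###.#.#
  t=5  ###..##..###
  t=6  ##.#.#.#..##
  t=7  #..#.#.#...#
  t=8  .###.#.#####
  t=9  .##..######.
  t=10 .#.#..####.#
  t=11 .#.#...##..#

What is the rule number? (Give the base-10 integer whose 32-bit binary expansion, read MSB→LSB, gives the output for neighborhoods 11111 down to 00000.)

3287738744

  nb #####: next=#  (t=4,i=1, bit31=1)
  nb ####.: next=#  (t=1,i=10, bit30=1)
  nb ###.#: next=.  (t=1,i=6, bit29=0)
  nb ###..: next=.  (t=1,i=11, bit28=0)
  nb ##.##: next=.  (t=1,i=7, bit27=0)
  nb ##.#.: next=.  (t=2,i=11, bit26=0)
  nb ##..#: next=#  (t=0,i=8, bit25=1)
  nb ##...: next=#  (t=1,i=0, bit24=1)
  nb #.###: next=#  (t=1,i=8, bit23=1)
  nb #.##.: next=#  (t=0,i=6, bit22=1)
  nb #.#.#: next=#  (t=4,i=9, bit21=1)
  nb #.#..: next=#  (t=2,i=0, bit20=1)
  nb #..##: next=.  (t=2,i=7, bit19=0)
  nb #..#.: next=#  (t=0,i=9, bit18=1)
  nb #...#: next=#  (t=3,i=7, bit17=1)
  nb #....: next=.  (t=0,i=0, bit16=0)
  nb .####: next=#  (t=1,i=9, bit15=1)
  nb .###.: next=#  (t=1,i=5, bit14=1)
  nb .##.#: next=#  (t=3,i=3, bit13=1)
  nb .##..: next=.  (t=0,i=7, bit12=0)
  nb .#.##: next=#  (t=0,i=5, bit11=1)
  nb .#.#.: next=.  (t=2,i=4, bit10=0)
  nb .#..#: next=.  (t=2,i=1, bit9=0)
  nb .#...: next=#  (t=0,i=11, bit8=1)
  nb ..###: next=.  (t=1,i=4, bit7=0)
  nb ..##.: next=#  (t=5,i=5, bit6=1)
  nb ..#.#: next=#  (t=0,i=4, bit5=1)
  nb ..#..: next=#  (t=0,i=10, bit4=1)
  nb ...##: next=#  (t=1,i=3, bit3=1)
  nb ...#.: next=.  (t=0,i=3, bit2=0)
  nb ....#: next=.  (t=0,i=2, bit1=0)
  nb .....: next=.  (t=0,i=1, bit0=0)
  bits 11000011111101101110100101111000 = 3287738744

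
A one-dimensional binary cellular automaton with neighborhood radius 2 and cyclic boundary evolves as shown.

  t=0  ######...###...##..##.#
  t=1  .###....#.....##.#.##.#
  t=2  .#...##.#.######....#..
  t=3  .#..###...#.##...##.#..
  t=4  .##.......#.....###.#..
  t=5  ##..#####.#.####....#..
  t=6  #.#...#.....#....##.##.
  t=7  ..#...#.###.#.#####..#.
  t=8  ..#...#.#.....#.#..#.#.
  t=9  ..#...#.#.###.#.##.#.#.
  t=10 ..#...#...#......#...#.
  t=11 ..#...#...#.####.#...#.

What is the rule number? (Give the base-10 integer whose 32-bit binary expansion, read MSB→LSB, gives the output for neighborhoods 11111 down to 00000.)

2190549627

  nb #####: next=#  (t=0,i=1, bit31=1)
  nb ####.: next=.  (t=0,i=4, bit30=0)
  nb ###.#: next=.  (t=4,i=18, bit29=0)
  nb ###..: next=.  (t=0,i=5, bit28=0)
  nb ##.##: next=.  (t=0,i=21, bit27=0)
  nb ##.#.: next=.  (t=1,i=16, bit26=0)
  nb ##..#: next=#  (t=0,i=17, bit25=1)
  nb ##...: next=.  (t=0,i=6, bit24=0)
  nb #.###: next=#  (t=0,i=22, bit23=1)
  nb #.##.: next=.  (t=1,i=19, bit22=0)
  nb #.#.#: next=.  (t=1,i=17, bit21=0)
  nb #.#..: next=#  (t=3,i=20, bit20=1)
  nb #..##: next=.  (t=0,i=18, bit19=0)
  nb #..#.: next=.  (t=7,i=20, bit18=0)
  nb #...#: next=.  (t=0,i=7, bit17=0)
  nb #....: next=#  (t=1,i=5, bit16=1)
  nb .####: next=.  (t=0,i=0, bit15=0)
  nb .###.: next=.  (t=0,i=10, bit14=0)
  nb .##.#: next=#  (t=0,i=20, bit13=1)
  nb .##..: next=.  (t=0,i=16, bit12=0)
  nb .#.##: next=.  (t=1,i=0, bit11=0)
  nb .#.#.: next=.  (t=6,i=1, bit10=0)
  nb .#..#: next=#  (t=3,i=2, bit9=1)
  nb .#...: next=.  (t=1,i=9, bit8=0)
  nb ..###: next=.  (t=0,i=9, bit7=0)
  nb ..##.: next=#  (t=0,i=15, bit6=1)
  nb ..#.#: next=#  (t=3,i=10, bit5=1)
  nb ..#..: next=#  (t=1,i=8, bit4=1)
  nb ...##: next=#  (t=0,i=8, bit3=1)
  nb ...#.: next=.  (t=1,i=7, bit2=0)
  nb ....#: next=#  (t=1,i=6, bit1=1)
  nb .....: next=#  (t=1,i=11, bit0=1)
  bits 10000010100100010010001001111011 = 2190549627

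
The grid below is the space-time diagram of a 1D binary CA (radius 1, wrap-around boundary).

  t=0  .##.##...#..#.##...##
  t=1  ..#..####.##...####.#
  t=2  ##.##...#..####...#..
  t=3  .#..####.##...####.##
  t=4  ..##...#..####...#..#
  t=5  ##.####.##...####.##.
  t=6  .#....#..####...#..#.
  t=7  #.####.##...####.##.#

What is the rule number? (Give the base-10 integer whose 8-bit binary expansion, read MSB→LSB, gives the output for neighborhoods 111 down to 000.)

83

  [7] ### => .  t=1,i=6
  [6] ##. => #  t=0,i=2
  [5] #.# => .  t=0,i=0
  [4] #.. => #  t=0,i=6
  [3] .## => .  t=0,i=1
  [2] .#. => .  t=0,i=9
  [1] ..# => #  t=0,i=8
  [0] ... => #  t=0,i=7
  bits 01010011 = 83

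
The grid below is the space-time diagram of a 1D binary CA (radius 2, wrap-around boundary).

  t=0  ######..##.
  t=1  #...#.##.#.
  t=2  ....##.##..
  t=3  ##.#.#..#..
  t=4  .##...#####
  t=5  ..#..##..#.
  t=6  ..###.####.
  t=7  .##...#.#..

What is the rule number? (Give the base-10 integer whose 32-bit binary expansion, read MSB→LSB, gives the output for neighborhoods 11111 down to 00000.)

1183595193

  [31] ##### => .  t=0,i=2
  [30] ####. => #  t=0,i=4
  [29] ###.# => .  t=4,i=10
  [28] ###.. => .  t=0,i=5
  [27] ##.## => .  t=0,i=10
  [26] ##.#. => #  t=1,i=8
  [25] ##..# => #  t=0,i=6
  [24] ##... => .  t=2,i=9
  [23] #.### => #  t=0,i=0
  [22] #.##. => .  t=1,i=6
  [21] #.#.# => .  t=1,i=9
  [20] #.#.. => .  t=1,i=0
  [19] #..## => #  t=0,i=7
  [18] #..#. => #  t=3,i=7
  [17] #...# => .  t=1,i=2
  [16] #.... => .  t=2,i=10
  [15] .#### => .  t=0,i=1
  [14] .###. => .  t=6,i=3
  [13] .##.# => #  t=0,i=9
  [12] .##.. => #  t=2,i=8
  [11] .#.## => #  t=1,i=5
  [10] .#.#. => .  t=1,i=10
  [9] .#..# => #  t=3,i=6
  [8] .#... => .  t=1,i=1
  [7] ..### => #  t=4,i=6
  [6] ..##. => .  t=0,i=8
  [5] ..#.# => #  t=1,i=4
  [4] ..#.. => #  t=3,i=8
  [3] ...## => #  t=2,i=3
  [2] ...#. => .  t=1,i=3
  [1] ....# => .  t=2,i=2
  [0] ..... => #  t=2,i=0
  bits 01000110100011000011101010111001 = 1183595193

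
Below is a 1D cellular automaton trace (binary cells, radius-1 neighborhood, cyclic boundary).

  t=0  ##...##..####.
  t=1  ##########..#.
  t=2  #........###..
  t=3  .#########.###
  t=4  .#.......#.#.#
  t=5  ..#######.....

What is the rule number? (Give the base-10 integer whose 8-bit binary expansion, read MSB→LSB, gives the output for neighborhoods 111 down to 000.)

  ### -> .   bit 7 = 0  t=0,i=10
  ##. -> #   bit 6 = 1  t=0,i=1
  #.# -> .   bit 5 = 0  t=0,i=13
  #.. -> #   bit 4 = 1  t=0,i=2
  .## -> #   bit 3 = 1  t=0,i=0
  .#. -> .   bit 2 = 0  t=1,i=12
  ..# -> #   bit 1 = 1  t=0,i=4
  ... -> #   bit 0 = 1  t=0,i=3
  bits 01011011 = 91

91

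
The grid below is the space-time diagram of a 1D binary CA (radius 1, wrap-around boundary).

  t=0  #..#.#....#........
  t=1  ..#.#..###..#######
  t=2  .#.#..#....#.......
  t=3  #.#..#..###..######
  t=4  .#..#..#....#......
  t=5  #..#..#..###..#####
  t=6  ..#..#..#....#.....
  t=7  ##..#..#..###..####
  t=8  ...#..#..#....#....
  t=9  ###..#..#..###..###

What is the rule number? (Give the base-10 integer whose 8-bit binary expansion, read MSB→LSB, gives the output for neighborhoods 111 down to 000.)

  ### -> .   bit 7 = 0  t=1,i=8
  ##. -> .   bit 6 = 0  t=1,i=9
  #.# -> #   bit 5 = 1  t=0,i=4
  #.. -> .   bit 4 = 0  t=0,i=1
  .## -> .   bit 3 = 0  t=1,i=7
  .#. -> .   bit 2 = 0  t=0,i=0
  ..# -> #   bit 1 = 1  t=0,i=2
  ... -> #   bit 0 = 1  t=0,i=7
  bits 00100011 = 35

35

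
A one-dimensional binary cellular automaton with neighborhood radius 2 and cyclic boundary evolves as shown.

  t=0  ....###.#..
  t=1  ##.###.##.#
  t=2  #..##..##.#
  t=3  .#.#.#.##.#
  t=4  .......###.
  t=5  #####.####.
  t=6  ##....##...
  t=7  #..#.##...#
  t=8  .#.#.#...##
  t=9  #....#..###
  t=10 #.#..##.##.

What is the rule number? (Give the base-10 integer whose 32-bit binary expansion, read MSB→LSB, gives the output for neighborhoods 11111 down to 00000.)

382853881

  ##### -> .   bit 31 = 0  t=5,i=2
  ####. -> .   bit 30 = 0  t=5,i=3
  ###.# -> .   bit 29 = 0  t=0,i=6
  ###.. -> #   bit 28 = 1  t=4,i=9
  ##.## -> .   bit 27 = 0  t=1,i=2
  ##.#. -> #   bit 26 = 1  t=0,i=7
  ##..# -> #   bit 25 = 1  t=2,i=1
  ##... -> .   bit 24 = 0  t=4,i=10
  #.### -> #   bit 23 = 1  t=1,i=3
  #.##. -> #   bit 22 = 1  t=1,i=7
  #.#.# -> .   bit 21 = 0  t=3,i=1
  #.#.. -> #   bit 20 = 1  t=0,i=8
  #..## -> .   bit 19 = 0  t=2,i=2
  #..#. -> .   bit 18 = 0  t=7,i=2
  #...# -> .   bit 17 = 0  t=6,i=9
  #.... -> #   bit 16 = 1  t=0,i=10
  .#### -> #   bit 15 = 1  t=5,i=1
  .###. -> #   bit 14 = 1  t=0,i=5
  .##.# -> #   bit 13 = 1  t=1,i=8
  .##.. -> .   bit 12 = 0  t=2,i=0
  .#.## -> .   bit 11 = 0  t=3,i=6
  .#.#. -> .   bit 10 = 0  t=3,i=0
  .#..# -> #   bit 9 = 1  t=9,i=6
  .#... -> .   bit 8 = 0  t=0,i=9
  ..### -> #   bit 7 = 1  t=0,i=4
  ..##. -> #   bit 6 = 1  t=2,i=3
  ..#.# -> #   bit 5 = 1  t=7,i=3
  ..#.. -> #   bit 4 = 1  t=9,i=5
  ...## -> #   bit 3 = 1  t=0,i=3
  ...#. -> .   bit 2 = 0  t=9,i=4
  ....# -> .   bit 1 = 0  t=0,i=2
  ..... -> #   bit 0 = 1  t=0,i=0
  bits 00010110110100011110001011111001 = 382853881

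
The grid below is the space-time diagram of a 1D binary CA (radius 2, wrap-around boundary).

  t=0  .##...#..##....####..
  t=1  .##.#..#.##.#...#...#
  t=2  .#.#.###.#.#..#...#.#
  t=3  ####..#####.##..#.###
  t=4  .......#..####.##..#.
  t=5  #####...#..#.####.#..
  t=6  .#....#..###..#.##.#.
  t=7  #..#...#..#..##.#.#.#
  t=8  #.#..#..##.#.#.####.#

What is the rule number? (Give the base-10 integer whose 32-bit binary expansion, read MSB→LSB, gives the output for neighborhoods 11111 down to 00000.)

  [31] ##### => .  t=3,i=0
  [30] ####. => .  t=0,i=17
  [29] ###.# => #  t=2,i=7
  [28] ###.. => .  t=0,i=18
  [27] ##.## => #  t=3,i=11
  [26] ##.#. => #  t=1,i=3
  [25] ##..# => .  t=3,i=4
  [24] ##... => .  t=0,i=3
  [23] #.### => .  t=2,i=5
  [22] #.##. => #  t=1,i=1
  [21] #.#.# => #  t=2,i=1
  [20] #.#.. => .  t=1,i=4
  [19] #..## => .  t=0,i=8
  [18] #..#. => #  t=1,i=6
  [17] #...# => #  t=0,i=4
  [16] #.... => #  t=0,i=12
  [15] .#### => #  t=0,i=16
  [14] .###. => #  t=2,i=6
  [13] .##.# => .  t=1,i=2
  [12] .##.. => #  t=0,i=2
  [11] .#.## => .  t=1,i=0
  [10] .#.#. => #  t=2,i=0
  [9] .#..# => #  t=0,i=7
  [8] .#... => .  t=1,i=13
  [7] ..### => .  t=0,i=15
  [6] ..##. => #  t=0,i=1
  [5] ..#.# => #  t=1,i=7
  [4] ..#.. => .  t=0,i=6
  [3] ...## => .  t=0,i=0
  [2] ...#. => .  t=0,i=5
  [1] ....# => .  t=0,i=13
  [0] ..... => #  t=4,i=1
  bits 00101100011001111101011001100001 = 745002593

745002593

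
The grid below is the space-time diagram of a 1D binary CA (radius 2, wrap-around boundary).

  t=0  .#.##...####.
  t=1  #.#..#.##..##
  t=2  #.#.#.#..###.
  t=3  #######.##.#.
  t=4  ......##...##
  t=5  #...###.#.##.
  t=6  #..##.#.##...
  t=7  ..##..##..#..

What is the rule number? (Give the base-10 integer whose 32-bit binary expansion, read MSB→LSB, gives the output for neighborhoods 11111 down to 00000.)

  ##### -> .   bit 31 = 0  t=3,i=2
  ####. -> .   bit 30 = 0  t=0,i=10
  ###.# -> #   bit 29 = 1  t=1,i=0
  ###.. -> #   bit 28 = 1  t=0,i=11
  ##.## -> #   bit 27 = 1  t=3,i=7
  ##.#. -> .   bit 26 = 0  t=1,i=1
  ##..# -> #   bit 25 = 1  t=0,i=12
  ##... -> #   bit 24 = 1  t=0,i=5
  #.### -> .   bit 23 = 0  t=3,i=0
  #.##. -> .   bit 22 = 0  t=0,i=3
  #.#.# -> #   bit 21 = 1  t=2,i=0
  #.#.. -> #   bit 20 = 1  t=1,i=2
  #..## -> #   bit 19 = 1  t=1,i=10
  #..#. -> #   bit 18 = 1  t=0,i=0
  #...# -> .   bit 17 = 0  t=0,i=6
  #.... -> .   bit 16 = 0  t=4,i=1
  .#### -> .   bit 15 = 0  t=0,i=9
  .###. -> .   bit 14 = 0  t=1,i=12
  .##.# -> .   bit 13 = 0  t=3,i=9
  .##.. -> .   bit 12 = 0  t=0,i=4
  .#.## -> #   bit 11 = 1  t=0,i=2
  .#.#. -> #   bit 10 = 1  t=2,i=1
  .#..# -> .   bit 9 = 0  t=1,i=3
  .#... -> .   bit 8 = 0  t=5,i=1
  ..### -> #   bit 7 = 1  t=0,i=8
  ..##. -> #   bit 6 = 1  t=4,i=6
  ..#.# -> .   bit 5 = 0  t=0,i=1
  ..#.. -> .   bit 4 = 0  t=6,i=0
  ...## -> #   bit 3 = 1  t=0,i=7
  ...#. -> .   bit 2 = 0  t=6,i=12
  ....# -> #   bit 1 = 1  t=4,i=4
  ..... -> .   bit 0 = 0  t=4,i=2
  bits 00111011001111000000110011001010 = 993791178

993791178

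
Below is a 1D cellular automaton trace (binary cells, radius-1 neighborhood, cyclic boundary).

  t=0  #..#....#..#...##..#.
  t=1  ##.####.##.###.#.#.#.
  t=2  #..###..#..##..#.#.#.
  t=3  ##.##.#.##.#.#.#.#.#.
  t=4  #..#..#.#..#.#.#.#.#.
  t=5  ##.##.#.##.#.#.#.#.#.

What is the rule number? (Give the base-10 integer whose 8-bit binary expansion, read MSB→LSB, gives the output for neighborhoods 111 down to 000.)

157

  ###|#  b7=1 t=1,i=4
  ##.|.  b6=0 t=0,i=16
  #.#|.  b5=0 t=0,i=20
  #..|#  b4=1 t=0,i=1
  .##|#  b3=1 t=0,i=15
  .#.|#  b2=1 t=0,i=0
  ..#|.  b1=0 t=0,i=2
  ...|#  b0=1 t=0,i=5
  bits 10011101 = 157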